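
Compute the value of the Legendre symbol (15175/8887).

-1

Reduce the numerator: 15175 ≡ 6288 (mod 8887), so (15175/8887) = (6288/8887).
Factor out 2: 6288 = 2^4·393. Since 8887 ≡ 7 (mod 8), (2/8887) = +1, and (2/8887)^4 = +1. Now have (393/8887).
393 ≡ 1 (mod 4), so quadratic reciprocity gives (393/8887) = (8887/393). Reduce: 8887 ≡ 241 (mod 393). Now have (241/393).
241 ≡ 1 (mod 4), so quadratic reciprocity gives (241/393) = (393/241). Reduce: 393 ≡ 152 (mod 241). Now have (152/241).
Factor out 2: 152 = 2^3·19. Since 241 ≡ 1 (mod 8), (2/241) = +1, and (2/241)^3 = +1. Now have (19/241).
241 ≡ 1 (mod 4), so quadratic reciprocity gives (19/241) = (241/19). Reduce: 241 ≡ 13 (mod 19). Now have (13/19).
13 ≡ 1 (mod 4), so quadratic reciprocity gives (13/19) = (19/13). Reduce: 19 ≡ 6 (mod 13). Now have (6/13).
Factor out 2: 6 = 2·3. Since 13 ≡ 5 (mod 8), (2/13) = -1. Now have -(3/13).
13 ≡ 1 (mod 4), so quadratic reciprocity gives (3/13) = (13/3). Reduce: 13 ≡ 1 (mod 3). Now have -(1/3).
(1/3) = 1. Collecting the sign factors: -1.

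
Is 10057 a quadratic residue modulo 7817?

yes

(10057/7817)
  = (2240/7817)    [10057 ≡ 2240 mod 7817]
  = (35/7817)    [7817 ≡ 1 mod 8 ⇒ (2/7817)^6 = +1]
  = (7817/35)    [QR: 7817 ≡ 1 mod 4, sign kept]
  = (12/35)    [7817 ≡ 12 mod 35]
  = (3/35)    [35 ≡ 3 mod 8 ⇒ (2/35)^2 = +1]
  = -(35/3)    [QR: both ≡ 3 mod 4, sign flips]
  = -(2/3)    [35 ≡ 2 mod 3]
  = (1/3)    [3 ≡ 3 mod 8 ⇒ (2/3) = -1]
  = 1    [(1/3) = 1]
The Legendre symbol is 1, so x^2 ≡ 10057 (mod 7817) has solution.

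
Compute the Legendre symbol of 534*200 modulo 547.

1

By multiplicativity, (534·200 / 547) = (534 / 547)·(200 / 547).
First factor (534 / 547):
(534 / 547)
  = -(267 / 547)    [547 ≡ 3 mod 8 ⇒ (2 / 547) = -1]
  = (547 / 267)    [QR: both ≡ 3 mod 4, sign flips]
  = (13 / 267)    [547 ≡ 13 mod 267]
  = (267 / 13)    [QR: 13 ≡ 1 mod 4, sign kept]
  = (7 / 13)    [267 ≡ 7 mod 13]
  = (13 / 7)    [QR: 13 ≡ 1 mod 4, sign kept]
  = (6 / 7)    [13 ≡ 6 mod 7]
  = (3 / 7)    [7 ≡ 7 mod 8 ⇒ (2 / 7) = +1]
  = -(7 / 3)    [QR: both ≡ 3 mod 4, sign flips]
  = -(1 / 3)    [7 ≡ 1 mod 3]
  = -1    [(1 / 3) = 1]
Second factor (200 / 547):
(200 / 547)
  = -(25 / 547)    [547 ≡ 3 mod 8 ⇒ (2 / 547)^3 = -1]
  = -(547 / 25)    [QR: 25 ≡ 1 mod 4, sign kept]
  = -(22 / 25)    [547 ≡ 22 mod 25]
  = -(11 / 25)    [25 ≡ 1 mod 8 ⇒ (2 / 25) = +1]
  = -(25 / 11)    [QR: 25 ≡ 1 mod 4, sign kept]
  = -(3 / 11)    [25 ≡ 3 mod 11]
  = (11 / 3)    [QR: both ≡ 3 mod 4, sign flips]
  = (2 / 3)    [11 ≡ 2 mod 3]
  = -(1 / 3)    [3 ≡ 3 mod 8 ⇒ (2 / 3) = -1]
  = -1    [(1 / 3) = 1]
Product: (-1)·(-1) = 1.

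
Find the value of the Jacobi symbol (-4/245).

Pull out -1: (-4/245) = (-1/245)·(4/245). Since 245 ≡ 1 (mod 4), (-1/245) = +1. Now have (4/245).
Factor out 2: 4 = 2^2. Since 245 ≡ 5 (mod 8), (2/245) = -1, and (2/245)^2 = +1. Now have (1/245).
(1/245) = 1. Collecting the sign factors: 1.

1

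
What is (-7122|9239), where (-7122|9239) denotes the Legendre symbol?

-1

(-7122|9239)
  = (2117|9239)    [-7122 ≡ 2117 mod 9239]
  = (9239|2117)    [QR: 2117 ≡ 1 mod 4, sign kept]
  = (771|2117)    [9239 ≡ 771 mod 2117]
  = (2117|771)    [QR: 2117 ≡ 1 mod 4, sign kept]
  = (575|771)    [2117 ≡ 575 mod 771]
  = -(771|575)    [QR: both ≡ 3 mod 4, sign flips]
  = -(196|575)    [771 ≡ 196 mod 575]
  = -(49|575)    [575 ≡ 7 mod 8 ⇒ (2|575)^2 = +1]
  = -(575|49)    [QR: 49 ≡ 1 mod 4, sign kept]
  = -(36|49)    [575 ≡ 36 mod 49]
  = -(9|49)    [49 ≡ 1 mod 8 ⇒ (2|49)^2 = +1]
  = -(49|9)    [QR: 9 ≡ 1 mod 4, sign kept]
  = -(4|9)    [49 ≡ 4 mod 9]
  = -(1|9)    [9 ≡ 1 mod 8 ⇒ (2|9)^2 = +1]
  = -1    [(1|9) = 1]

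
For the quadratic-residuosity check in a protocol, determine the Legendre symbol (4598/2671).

-1

(4598/2671)
  = (1927/2671)    [4598 ≡ 1927 mod 2671]
  = -(2671/1927)    [QR: both ≡ 3 mod 4, sign flips]
  = -(744/1927)    [2671 ≡ 744 mod 1927]
  = -(93/1927)    [1927 ≡ 7 mod 8 ⇒ (2/1927)^3 = +1]
  = -(1927/93)    [QR: 93 ≡ 1 mod 4, sign kept]
  = -(67/93)    [1927 ≡ 67 mod 93]
  = -(93/67)    [QR: 93 ≡ 1 mod 4, sign kept]
  = -(26/67)    [93 ≡ 26 mod 67]
  = (13/67)    [67 ≡ 3 mod 8 ⇒ (2/67) = -1]
  = (67/13)    [QR: 13 ≡ 1 mod 4, sign kept]
  = (2/13)    [67 ≡ 2 mod 13]
  = -(1/13)    [13 ≡ 5 mod 8 ⇒ (2/13) = -1]
  = -1    [(1/13) = 1]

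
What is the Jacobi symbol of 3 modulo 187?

(3|187)
  = -(187|3)    [QR: both ≡ 3 mod 4, sign flips]
  = -(1|3)    [187 ≡ 1 mod 3]
  = -1    [(1|3) = 1]

-1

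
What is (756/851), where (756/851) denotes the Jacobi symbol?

Factor out 2: 756 = 2^2·189. Since 851 ≡ 3 (mod 8), (2/851) = -1, and (2/851)^2 = +1. Now have (189/851).
189 ≡ 1 (mod 4), so quadratic reciprocity gives (189/851) = (851/189). Reduce: 851 ≡ 95 (mod 189). Now have (95/189).
189 ≡ 1 (mod 4), so quadratic reciprocity gives (95/189) = (189/95). Reduce: 189 ≡ 94 (mod 95). Now have (94/95).
Factor out 2: 94 = 2·47. Since 95 ≡ 7 (mod 8), (2/95) = +1. Now have (47/95).
Both 47 ≡ 3 and 95 ≡ 3 (mod 4), so reciprocity gives (47/95) = -(95/47). Reduce: 95 ≡ 1 (mod 47). Now have -(1/47).
(1/47) = 1. Collecting the sign factors: -1.

-1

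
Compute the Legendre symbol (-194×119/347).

-1

By multiplicativity, (-194·119/347) = (-194/347)·(119/347).
First factor (-194/347):
(-194/347)
  = -(194/347)    [347 ≡ 3 mod 4 ⇒ (-1/347) = -1]
  = (97/347)    [347 ≡ 3 mod 8 ⇒ (2/347) = -1]
  = (347/97)    [QR: 97 ≡ 1 mod 4, sign kept]
  = (56/97)    [347 ≡ 56 mod 97]
  = (7/97)    [97 ≡ 1 mod 8 ⇒ (2/97)^3 = +1]
  = (97/7)    [QR: 97 ≡ 1 mod 4, sign kept]
  = (6/7)    [97 ≡ 6 mod 7]
  = (3/7)    [7 ≡ 7 mod 8 ⇒ (2/7) = +1]
  = -(7/3)    [QR: both ≡ 3 mod 4, sign flips]
  = -(1/3)    [7 ≡ 1 mod 3]
  = -1    [(1/3) = 1]
Second factor (119/347):
(119/347)
  = -(347/119)    [QR: both ≡ 3 mod 4, sign flips]
  = -(109/119)    [347 ≡ 109 mod 119]
  = -(119/109)    [QR: 109 ≡ 1 mod 4, sign kept]
  = -(10/109)    [119 ≡ 10 mod 109]
  = (5/109)    [109 ≡ 5 mod 8 ⇒ (2/109) = -1]
  = (109/5)    [QR: 5 ≡ 1 mod 4, sign kept]
  = (4/5)    [109 ≡ 4 mod 5]
  = (1/5)    [5 ≡ 5 mod 8 ⇒ (2/5)^2 = +1]
  = 1    [(1/5) = 1]
Product: (-1)·(1) = -1.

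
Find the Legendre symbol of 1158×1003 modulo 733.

1

By multiplicativity, (1158·1003/733) = (1158/733)·(1003/733).
First factor (1158/733):
(1158/733)
  = (425/733)    [1158 ≡ 425 mod 733]
  = (733/425)    [QR: 425 ≡ 1 mod 4, sign kept]
  = (308/425)    [733 ≡ 308 mod 425]
  = (77/425)    [425 ≡ 1 mod 8 ⇒ (2/425)^2 = +1]
  = (425/77)    [QR: 77 ≡ 1 mod 4, sign kept]
  = (40/77)    [425 ≡ 40 mod 77]
  = -(5/77)    [77 ≡ 5 mod 8 ⇒ (2/77)^3 = -1]
  = -(77/5)    [QR: 5 ≡ 1 mod 4, sign kept]
  = -(2/5)    [77 ≡ 2 mod 5]
  = (1/5)    [5 ≡ 5 mod 8 ⇒ (2/5) = -1]
  = 1    [(1/5) = 1]
Second factor (1003/733):
(1003/733)
  = (270/733)    [1003 ≡ 270 mod 733]
  = -(135/733)    [733 ≡ 5 mod 8 ⇒ (2/733) = -1]
  = -(733/135)    [QR: 733 ≡ 1 mod 4, sign kept]
  = -(58/135)    [733 ≡ 58 mod 135]
  = -(29/135)    [135 ≡ 7 mod 8 ⇒ (2/135) = +1]
  = -(135/29)    [QR: 29 ≡ 1 mod 4, sign kept]
  = -(19/29)    [135 ≡ 19 mod 29]
  = -(29/19)    [QR: 29 ≡ 1 mod 4, sign kept]
  = -(10/19)    [29 ≡ 10 mod 19]
  = (5/19)    [19 ≡ 3 mod 8 ⇒ (2/19) = -1]
  = (19/5)    [QR: 5 ≡ 1 mod 4, sign kept]
  = (4/5)    [19 ≡ 4 mod 5]
  = (1/5)    [5 ≡ 5 mod 8 ⇒ (2/5)^2 = +1]
  = 1    [(1/5) = 1]
Product: (1)·(1) = 1.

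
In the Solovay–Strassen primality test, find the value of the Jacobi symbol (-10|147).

-1

Pull out -1: (-10|147) = (-1|147)·(10|147). Since 147 ≡ 3 (mod 4), (-1|147) = -1. Now have -(10|147).
Factor out 2: 10 = 2·5. Since 147 ≡ 3 (mod 8), (2|147) = -1. Now have (5|147).
5 ≡ 1 (mod 4), so quadratic reciprocity gives (5|147) = (147|5). Reduce: 147 ≡ 2 (mod 5). Now have (2|5).
Factor out 2: 2 = 2. Since 5 ≡ 5 (mod 8), (2|5) = -1. Now have -(1|5).
(1|5) = 1. Collecting the sign factors: -1.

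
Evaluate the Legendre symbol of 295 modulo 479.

Both 295 ≡ 3 and 479 ≡ 3 (mod 4), so reciprocity gives (295/479) = -(479/295). Reduce: 479 ≡ 184 (mod 295). Now have -(184/295).
Factor out 2: 184 = 2^3·23. Since 295 ≡ 7 (mod 8), (2/295) = +1, and (2/295)^3 = +1. Now have -(23/295).
Both 23 ≡ 3 and 295 ≡ 3 (mod 4), so reciprocity gives (23/295) = -(295/23). Reduce: 295 ≡ 19 (mod 23). Now have (19/23).
Both 19 ≡ 3 and 23 ≡ 3 (mod 4), so reciprocity gives (19/23) = -(23/19). Reduce: 23 ≡ 4 (mod 19). Now have -(4/19).
Factor out 2: 4 = 2^2. Since 19 ≡ 3 (mod 8), (2/19) = -1, and (2/19)^2 = +1. Now have -(1/19).
(1/19) = 1. Collecting the sign factors: -1.

-1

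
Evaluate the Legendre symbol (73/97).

73 ≡ 1 (mod 4), so quadratic reciprocity gives (73/97) = (97/73). Reduce: 97 ≡ 24 (mod 73). Now have (24/73).
Factor out 2: 24 = 2^3·3. Since 73 ≡ 1 (mod 8), (2/73) = +1, and (2/73)^3 = +1. Now have (3/73).
73 ≡ 1 (mod 4), so quadratic reciprocity gives (3/73) = (73/3). Reduce: 73 ≡ 1 (mod 3). Now have (1/3).
(1/3) = 1. Collecting the sign factors: 1.

1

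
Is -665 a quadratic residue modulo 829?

Pull out -1: (-665|829) = (-1|829)·(665|829). Since 829 ≡ 1 (mod 4), (-1|829) = +1. Now have (665|829).
665 ≡ 1 (mod 4), so quadratic reciprocity gives (665|829) = (829|665). Reduce: 829 ≡ 164 (mod 665). Now have (164|665).
Factor out 2: 164 = 2^2·41. Since 665 ≡ 1 (mod 8), (2|665) = +1, and (2|665)^2 = +1. Now have (41|665).
41 ≡ 1 (mod 4), so quadratic reciprocity gives (41|665) = (665|41). Reduce: 665 ≡ 9 (mod 41). Now have (9|41).
9 ≡ 1 (mod 4), so quadratic reciprocity gives (9|41) = (41|9). Reduce: 41 ≡ 5 (mod 9). Now have (5|9).
5 ≡ 1 (mod 4), so quadratic reciprocity gives (5|9) = (9|5). Reduce: 9 ≡ 4 (mod 5). Now have (4|5).
Factor out 2: 4 = 2^2. Since 5 ≡ 5 (mod 8), (2|5) = -1, and (2|5)^2 = +1. Now have (1|5).
(1|5) = 1. Collecting the sign factors: 1.
(-665|829) = 1, and 829 is prime, so -665 is a quadratic residue mod 829.

yes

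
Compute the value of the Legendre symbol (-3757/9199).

1

(-3757/9199)
  = (5442/9199)    [-3757 ≡ 5442 mod 9199]
  = (2721/9199)    [9199 ≡ 7 mod 8 ⇒ (2/9199) = +1]
  = (9199/2721)    [QR: 2721 ≡ 1 mod 4, sign kept]
  = (1036/2721)    [9199 ≡ 1036 mod 2721]
  = (259/2721)    [2721 ≡ 1 mod 8 ⇒ (2/2721)^2 = +1]
  = (2721/259)    [QR: 2721 ≡ 1 mod 4, sign kept]
  = (131/259)    [2721 ≡ 131 mod 259]
  = -(259/131)    [QR: both ≡ 3 mod 4, sign flips]
  = -(128/131)    [259 ≡ 128 mod 131]
  = (1/131)    [131 ≡ 3 mod 8 ⇒ (2/131)^7 = -1]
  = 1    [(1/131) = 1]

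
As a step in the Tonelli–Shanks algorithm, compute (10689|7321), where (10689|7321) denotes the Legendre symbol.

-1

(10689|7321)
  = (3368|7321)    [10689 ≡ 3368 mod 7321]
  = (421|7321)    [7321 ≡ 1 mod 8 ⇒ (2|7321)^3 = +1]
  = (7321|421)    [QR: 421 ≡ 1 mod 4, sign kept]
  = (164|421)    [7321 ≡ 164 mod 421]
  = (41|421)    [421 ≡ 5 mod 8 ⇒ (2|421)^2 = +1]
  = (421|41)    [QR: 41 ≡ 1 mod 4, sign kept]
  = (11|41)    [421 ≡ 11 mod 41]
  = (41|11)    [QR: 41 ≡ 1 mod 4, sign kept]
  = (8|11)    [41 ≡ 8 mod 11]
  = -(1|11)    [11 ≡ 3 mod 8 ⇒ (2|11)^3 = -1]
  = -1    [(1|11) = 1]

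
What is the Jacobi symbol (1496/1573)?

Factor out 2: 1496 = 2^3·187. Since 1573 ≡ 5 (mod 8), (2/1573) = -1, and (2/1573)^3 = -1. Now have -(187/1573).
1573 ≡ 1 (mod 4), so quadratic reciprocity gives (187/1573) = (1573/187). Reduce: 1573 ≡ 77 (mod 187). Now have -(77/187).
77 ≡ 1 (mod 4), so quadratic reciprocity gives (77/187) = (187/77). Reduce: 187 ≡ 33 (mod 77). Now have -(33/77).
33 ≡ 1 (mod 4), so quadratic reciprocity gives (33/77) = (77/33). Reduce: 77 ≡ 11 (mod 33). Now have -(11/33).
33 ≡ 1 (mod 4), so quadratic reciprocity gives (11/33) = (33/11). Reduce: 33 ≡ 0 (mod 11). Now have -(0/11).
The numerator is now 0 with denominator 11 > 1: the symbol is 0.

0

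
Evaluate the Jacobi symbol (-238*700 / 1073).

1

By multiplicativity, (-238·700 / 1073) = (-238 / 1073)·(700 / 1073).
First factor (-238 / 1073):
(-238 / 1073)
  = (835 / 1073)    [-238 ≡ 835 mod 1073]
  = (1073 / 835)    [QR: 1073 ≡ 1 mod 4, sign kept]
  = (238 / 835)    [1073 ≡ 238 mod 835]
  = -(119 / 835)    [835 ≡ 3 mod 8 ⇒ (2 / 835) = -1]
  = (835 / 119)    [QR: both ≡ 3 mod 4, sign flips]
  = (2 / 119)    [835 ≡ 2 mod 119]
  = (1 / 119)    [119 ≡ 7 mod 8 ⇒ (2 / 119) = +1]
  = 1    [(1 / 119) = 1]
Second factor (700 / 1073):
(700 / 1073)
  = (175 / 1073)    [1073 ≡ 1 mod 8 ⇒ (2 / 1073)^2 = +1]
  = (1073 / 175)    [QR: 1073 ≡ 1 mod 4, sign kept]
  = (23 / 175)    [1073 ≡ 23 mod 175]
  = -(175 / 23)    [QR: both ≡ 3 mod 4, sign flips]
  = -(14 / 23)    [175 ≡ 14 mod 23]
  = -(7 / 23)    [23 ≡ 7 mod 8 ⇒ (2 / 23) = +1]
  = (23 / 7)    [QR: both ≡ 3 mod 4, sign flips]
  = (2 / 7)    [23 ≡ 2 mod 7]
  = (1 / 7)    [7 ≡ 7 mod 8 ⇒ (2 / 7) = +1]
  = 1    [(1 / 7) = 1]
Product: (1)·(1) = 1.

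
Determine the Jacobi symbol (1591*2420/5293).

1

By multiplicativity, (1591·2420/5293) = (1591/5293)·(2420/5293).
First factor (1591/5293):
5293 ≡ 1 (mod 4), so quadratic reciprocity gives (1591/5293) = (5293/1591). Reduce: 5293 ≡ 520 (mod 1591). Now have (520/1591).
Factor out 2: 520 = 2^3·65. Since 1591 ≡ 7 (mod 8), (2/1591) = +1, and (2/1591)^3 = +1. Now have (65/1591).
65 ≡ 1 (mod 4), so quadratic reciprocity gives (65/1591) = (1591/65). Reduce: 1591 ≡ 31 (mod 65). Now have (31/65).
65 ≡ 1 (mod 4), so quadratic reciprocity gives (31/65) = (65/31). Reduce: 65 ≡ 3 (mod 31). Now have (3/31).
Both 3 ≡ 3 and 31 ≡ 3 (mod 4), so reciprocity gives (3/31) = -(31/3). Reduce: 31 ≡ 1 (mod 3). Now have -(1/3).
(1/3) = 1. Collecting the sign factors: -1.
Second factor (2420/5293):
Factor out 2: 2420 = 2^2·605. Since 5293 ≡ 5 (mod 8), (2/5293) = -1, and (2/5293)^2 = +1. Now have (605/5293).
605 ≡ 1 (mod 4), so quadratic reciprocity gives (605/5293) = (5293/605). Reduce: 5293 ≡ 453 (mod 605). Now have (453/605).
453 ≡ 1 (mod 4), so quadratic reciprocity gives (453/605) = (605/453). Reduce: 605 ≡ 152 (mod 453). Now have (152/453).
Factor out 2: 152 = 2^3·19. Since 453 ≡ 5 (mod 8), (2/453) = -1, and (2/453)^3 = -1. Now have -(19/453).
453 ≡ 1 (mod 4), so quadratic reciprocity gives (19/453) = (453/19). Reduce: 453 ≡ 16 (mod 19). Now have -(16/19).
Factor out 2: 16 = 2^4. Since 19 ≡ 3 (mod 8), (2/19) = -1, and (2/19)^4 = +1. Now have -(1/19).
(1/19) = 1. Collecting the sign factors: -1.
Product: (-1)·(-1) = 1.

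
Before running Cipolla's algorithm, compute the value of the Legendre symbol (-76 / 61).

Reduce the numerator: -76 ≡ 46 (mod 61), so (-76 / 61) = (46 / 61).
Factor out 2: 46 = 2·23. Since 61 ≡ 5 (mod 8), (2 / 61) = -1. Now have -(23 / 61).
61 ≡ 1 (mod 4), so quadratic reciprocity gives (23 / 61) = (61 / 23). Reduce: 61 ≡ 15 (mod 23). Now have -(15 / 23).
Both 15 ≡ 3 and 23 ≡ 3 (mod 4), so reciprocity gives (15 / 23) = -(23 / 15). Reduce: 23 ≡ 8 (mod 15). Now have (8 / 15).
Factor out 2: 8 = 2^3. Since 15 ≡ 7 (mod 8), (2 / 15) = +1, and (2 / 15)^3 = +1. Now have (1 / 15).
(1 / 15) = 1. Collecting the sign factors: 1.

1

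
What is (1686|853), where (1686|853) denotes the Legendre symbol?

-1

Reduce the numerator: 1686 ≡ 833 (mod 853), so (1686|853) = (833|853).
833 ≡ 1 (mod 4), so quadratic reciprocity gives (833|853) = (853|833). Reduce: 853 ≡ 20 (mod 833). Now have (20|833).
Factor out 2: 20 = 2^2·5. Since 833 ≡ 1 (mod 8), (2|833) = +1, and (2|833)^2 = +1. Now have (5|833).
5 ≡ 1 (mod 4), so quadratic reciprocity gives (5|833) = (833|5). Reduce: 833 ≡ 3 (mod 5). Now have (3|5).
5 ≡ 1 (mod 4), so quadratic reciprocity gives (3|5) = (5|3). Reduce: 5 ≡ 2 (mod 3). Now have (2|3).
Factor out 2: 2 = 2. Since 3 ≡ 3 (mod 8), (2|3) = -1. Now have -(1|3).
(1|3) = 1. Collecting the sign factors: -1.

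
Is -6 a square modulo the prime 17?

(-6/17)
  = (6/17)    [17 ≡ 1 mod 4 ⇒ (-1/17) = +1]
  = (3/17)    [17 ≡ 1 mod 8 ⇒ (2/17) = +1]
  = (17/3)    [QR: 17 ≡ 1 mod 4, sign kept]
  = (2/3)    [17 ≡ 2 mod 3]
  = -(1/3)    [3 ≡ 3 mod 8 ⇒ (2/3) = -1]
  = -1    [(1/3) = 1]
(-6/17) = -1, and 17 is prime, so -6 is not a quadratic residue mod 17.

no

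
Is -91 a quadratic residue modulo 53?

Pull out -1: (-91/53) = (-1/53)·(91/53). Since 53 ≡ 1 (mod 4), (-1/53) = +1. Now have (91/53).
Reduce the numerator: 91 ≡ 38 (mod 53), so (91/53) = (38/53).
Factor out 2: 38 = 2·19. Since 53 ≡ 5 (mod 8), (2/53) = -1. Now have -(19/53).
53 ≡ 1 (mod 4), so quadratic reciprocity gives (19/53) = (53/19). Reduce: 53 ≡ 15 (mod 19). Now have -(15/19).
Both 15 ≡ 3 and 19 ≡ 3 (mod 4), so reciprocity gives (15/19) = -(19/15). Reduce: 19 ≡ 4 (mod 15). Now have (4/15).
Factor out 2: 4 = 2^2. Since 15 ≡ 7 (mod 8), (2/15) = +1, and (2/15)^2 = +1. Now have (1/15).
(1/15) = 1. Collecting the sign factors: 1.
(-91/53) = 1, and 53 is prime, so -91 is a quadratic residue mod 53.

yes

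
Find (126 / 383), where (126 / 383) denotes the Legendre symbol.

1

(126 / 383)
  = (63 / 383)    [383 ≡ 7 mod 8 ⇒ (2 / 383) = +1]
  = -(383 / 63)    [QR: both ≡ 3 mod 4, sign flips]
  = -(5 / 63)    [383 ≡ 5 mod 63]
  = -(63 / 5)    [QR: 5 ≡ 1 mod 4, sign kept]
  = -(3 / 5)    [63 ≡ 3 mod 5]
  = -(5 / 3)    [QR: 5 ≡ 1 mod 4, sign kept]
  = -(2 / 3)    [5 ≡ 2 mod 3]
  = (1 / 3)    [3 ≡ 3 mod 8 ⇒ (2 / 3) = -1]
  = 1    [(1 / 3) = 1]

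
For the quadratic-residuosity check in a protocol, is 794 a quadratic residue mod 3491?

no

(794/3491)
  = -(397/3491)    [3491 ≡ 3 mod 8 ⇒ (2/3491) = -1]
  = -(3491/397)    [QR: 397 ≡ 1 mod 4, sign kept]
  = -(315/397)    [3491 ≡ 315 mod 397]
  = -(397/315)    [QR: 397 ≡ 1 mod 4, sign kept]
  = -(82/315)    [397 ≡ 82 mod 315]
  = (41/315)    [315 ≡ 3 mod 8 ⇒ (2/315) = -1]
  = (315/41)    [QR: 41 ≡ 1 mod 4, sign kept]
  = (28/41)    [315 ≡ 28 mod 41]
  = (7/41)    [41 ≡ 1 mod 8 ⇒ (2/41)^2 = +1]
  = (41/7)    [QR: 41 ≡ 1 mod 4, sign kept]
  = (6/7)    [41 ≡ 6 mod 7]
  = (3/7)    [7 ≡ 7 mod 8 ⇒ (2/7) = +1]
  = -(7/3)    [QR: both ≡ 3 mod 4, sign flips]
  = -(1/3)    [7 ≡ 1 mod 3]
  = -1    [(1/3) = 1]
(794/3491) = -1, and 3491 is prime, so 794 is not a quadratic residue mod 3491.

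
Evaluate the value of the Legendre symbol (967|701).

Reduce the numerator: 967 ≡ 266 (mod 701), so (967|701) = (266|701).
Factor out 2: 266 = 2·133. Since 701 ≡ 5 (mod 8), (2|701) = -1. Now have -(133|701).
133 ≡ 1 (mod 4), so quadratic reciprocity gives (133|701) = (701|133). Reduce: 701 ≡ 36 (mod 133). Now have -(36|133).
Factor out 2: 36 = 2^2·9. Since 133 ≡ 5 (mod 8), (2|133) = -1, and (2|133)^2 = +1. Now have -(9|133).
9 ≡ 1 (mod 4), so quadratic reciprocity gives (9|133) = (133|9). Reduce: 133 ≡ 7 (mod 9). Now have -(7|9).
9 ≡ 1 (mod 4), so quadratic reciprocity gives (7|9) = (9|7). Reduce: 9 ≡ 2 (mod 7). Now have -(2|7).
Factor out 2: 2 = 2. Since 7 ≡ 7 (mod 8), (2|7) = +1. Now have -(1|7).
(1|7) = 1. Collecting the sign factors: -1.

-1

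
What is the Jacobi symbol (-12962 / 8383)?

-1

(-12962 / 8383)
  = (3804 / 8383)    [-12962 ≡ 3804 mod 8383]
  = (951 / 8383)    [8383 ≡ 7 mod 8 ⇒ (2 / 8383)^2 = +1]
  = -(8383 / 951)    [QR: both ≡ 3 mod 4, sign flips]
  = -(775 / 951)    [8383 ≡ 775 mod 951]
  = (951 / 775)    [QR: both ≡ 3 mod 4, sign flips]
  = (176 / 775)    [951 ≡ 176 mod 775]
  = (11 / 775)    [775 ≡ 7 mod 8 ⇒ (2 / 775)^4 = +1]
  = -(775 / 11)    [QR: both ≡ 3 mod 4, sign flips]
  = -(5 / 11)    [775 ≡ 5 mod 11]
  = -(11 / 5)    [QR: 5 ≡ 1 mod 4, sign kept]
  = -(1 / 5)    [11 ≡ 1 mod 5]
  = -1    [(1 / 5) = 1]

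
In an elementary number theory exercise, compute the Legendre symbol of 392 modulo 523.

-1

(392 / 523)
  = -(49 / 523)    [523 ≡ 3 mod 8 ⇒ (2 / 523)^3 = -1]
  = -(523 / 49)    [QR: 49 ≡ 1 mod 4, sign kept]
  = -(33 / 49)    [523 ≡ 33 mod 49]
  = -(49 / 33)    [QR: 33 ≡ 1 mod 4, sign kept]
  = -(16 / 33)    [49 ≡ 16 mod 33]
  = -(1 / 33)    [33 ≡ 1 mod 8 ⇒ (2 / 33)^4 = +1]
  = -1    [(1 / 33) = 1]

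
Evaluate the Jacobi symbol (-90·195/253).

By multiplicativity, (-90·195/253) = (-90/253)·(195/253).
First factor (-90/253):
(-90/253)
  = (163/253)    [-90 ≡ 163 mod 253]
  = (253/163)    [QR: 253 ≡ 1 mod 4, sign kept]
  = (90/163)    [253 ≡ 90 mod 163]
  = -(45/163)    [163 ≡ 3 mod 8 ⇒ (2/163) = -1]
  = -(163/45)    [QR: 45 ≡ 1 mod 4, sign kept]
  = -(28/45)    [163 ≡ 28 mod 45]
  = -(7/45)    [45 ≡ 5 mod 8 ⇒ (2/45)^2 = +1]
  = -(45/7)    [QR: 45 ≡ 1 mod 4, sign kept]
  = -(3/7)    [45 ≡ 3 mod 7]
  = (7/3)    [QR: both ≡ 3 mod 4, sign flips]
  = (1/3)    [7 ≡ 1 mod 3]
  = 1    [(1/3) = 1]
Second factor (195/253):
(195/253)
  = (253/195)    [QR: 253 ≡ 1 mod 4, sign kept]
  = (58/195)    [253 ≡ 58 mod 195]
  = -(29/195)    [195 ≡ 3 mod 8 ⇒ (2/195) = -1]
  = -(195/29)    [QR: 29 ≡ 1 mod 4, sign kept]
  = -(21/29)    [195 ≡ 21 mod 29]
  = -(29/21)    [QR: 21 ≡ 1 mod 4, sign kept]
  = -(8/21)    [29 ≡ 8 mod 21]
  = (1/21)    [21 ≡ 5 mod 8 ⇒ (2/21)^3 = -1]
  = 1    [(1/21) = 1]
Product: (1)·(1) = 1.

1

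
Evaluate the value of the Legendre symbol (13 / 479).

13 ≡ 1 (mod 4), so quadratic reciprocity gives (13 / 479) = (479 / 13). Reduce: 479 ≡ 11 (mod 13). Now have (11 / 13).
13 ≡ 1 (mod 4), so quadratic reciprocity gives (11 / 13) = (13 / 11). Reduce: 13 ≡ 2 (mod 11). Now have (2 / 11).
Factor out 2: 2 = 2. Since 11 ≡ 3 (mod 8), (2 / 11) = -1. Now have -(1 / 11).
(1 / 11) = 1. Collecting the sign factors: -1.

-1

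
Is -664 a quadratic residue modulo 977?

Reduce the numerator: -664 ≡ 313 (mod 977), so (-664|977) = (313|977).
313 ≡ 1 (mod 4), so quadratic reciprocity gives (313|977) = (977|313). Reduce: 977 ≡ 38 (mod 313). Now have (38|313).
Factor out 2: 38 = 2·19. Since 313 ≡ 1 (mod 8), (2|313) = +1. Now have (19|313).
313 ≡ 1 (mod 4), so quadratic reciprocity gives (19|313) = (313|19). Reduce: 313 ≡ 9 (mod 19). Now have (9|19).
9 ≡ 1 (mod 4), so quadratic reciprocity gives (9|19) = (19|9). Reduce: 19 ≡ 1 (mod 9). Now have (1|9).
(1|9) = 1. Collecting the sign factors: 1.
The Legendre symbol is 1, so x^2 ≡ -664 (mod 977) has solution.

yes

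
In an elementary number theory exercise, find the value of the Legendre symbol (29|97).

-1

29 ≡ 1 (mod 4), so quadratic reciprocity gives (29|97) = (97|29). Reduce: 97 ≡ 10 (mod 29). Now have (10|29).
Factor out 2: 10 = 2·5. Since 29 ≡ 5 (mod 8), (2|29) = -1. Now have -(5|29).
5 ≡ 1 (mod 4), so quadratic reciprocity gives (5|29) = (29|5). Reduce: 29 ≡ 4 (mod 5). Now have -(4|5).
Factor out 2: 4 = 2^2. Since 5 ≡ 5 (mod 8), (2|5) = -1, and (2|5)^2 = +1. Now have -(1|5).
(1|5) = 1. Collecting the sign factors: -1.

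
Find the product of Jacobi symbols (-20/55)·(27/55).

0

By multiplicativity, (-20·27/55) = (-20/55)·(27/55).
First factor (-20/55):
(-20/55)
  = (35/55)    [-20 ≡ 35 mod 55]
  = -(55/35)    [QR: both ≡ 3 mod 4, sign flips]
  = -(20/35)    [55 ≡ 20 mod 35]
  = -(5/35)    [35 ≡ 3 mod 8 ⇒ (2/35)^2 = +1]
  = -(35/5)    [QR: 5 ≡ 1 mod 4, sign kept]
  = -(0/5)    [35 ≡ 0 mod 5]
  = 0    [numerator 0, gcd > 1]
Second factor (27/55):
(27/55)
  = -(55/27)    [QR: both ≡ 3 mod 4, sign flips]
  = -(1/27)    [55 ≡ 1 mod 27]
  = -1    [(1/27) = 1]
Product: (0)·(-1) = 0.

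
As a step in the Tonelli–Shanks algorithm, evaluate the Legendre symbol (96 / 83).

Reduce the numerator: 96 ≡ 13 (mod 83), so (96 / 83) = (13 / 83).
13 ≡ 1 (mod 4), so quadratic reciprocity gives (13 / 83) = (83 / 13). Reduce: 83 ≡ 5 (mod 13). Now have (5 / 13).
5 ≡ 1 (mod 4), so quadratic reciprocity gives (5 / 13) = (13 / 5). Reduce: 13 ≡ 3 (mod 5). Now have (3 / 5).
5 ≡ 1 (mod 4), so quadratic reciprocity gives (3 / 5) = (5 / 3). Reduce: 5 ≡ 2 (mod 3). Now have (2 / 3).
Factor out 2: 2 = 2. Since 3 ≡ 3 (mod 8), (2 / 3) = -1. Now have -(1 / 3).
(1 / 3) = 1. Collecting the sign factors: -1.

-1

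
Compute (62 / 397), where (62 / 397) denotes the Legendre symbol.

Factor out 2: 62 = 2·31. Since 397 ≡ 5 (mod 8), (2 / 397) = -1. Now have -(31 / 397).
397 ≡ 1 (mod 4), so quadratic reciprocity gives (31 / 397) = (397 / 31). Reduce: 397 ≡ 25 (mod 31). Now have -(25 / 31).
25 ≡ 1 (mod 4), so quadratic reciprocity gives (25 / 31) = (31 / 25). Reduce: 31 ≡ 6 (mod 25). Now have -(6 / 25).
Factor out 2: 6 = 2·3. Since 25 ≡ 1 (mod 8), (2 / 25) = +1. Now have -(3 / 25).
25 ≡ 1 (mod 4), so quadratic reciprocity gives (3 / 25) = (25 / 3). Reduce: 25 ≡ 1 (mod 3). Now have -(1 / 3).
(1 / 3) = 1. Collecting the sign factors: -1.

-1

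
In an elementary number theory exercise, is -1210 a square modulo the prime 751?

no

(-1210/751)
  = (292/751)    [-1210 ≡ 292 mod 751]
  = (73/751)    [751 ≡ 7 mod 8 ⇒ (2/751)^2 = +1]
  = (751/73)    [QR: 73 ≡ 1 mod 4, sign kept]
  = (21/73)    [751 ≡ 21 mod 73]
  = (73/21)    [QR: 21 ≡ 1 mod 4, sign kept]
  = (10/21)    [73 ≡ 10 mod 21]
  = -(5/21)    [21 ≡ 5 mod 8 ⇒ (2/21) = -1]
  = -(21/5)    [QR: 5 ≡ 1 mod 4, sign kept]
  = -(1/5)    [21 ≡ 1 mod 5]
  = -1    [(1/5) = 1]
The Legendre symbol is -1, so x^2 ≡ -1210 (mod 751) has no solution.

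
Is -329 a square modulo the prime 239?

Pull out -1: (-329|239) = (-1|239)·(329|239). Since 239 ≡ 3 (mod 4), (-1|239) = -1. Now have -(329|239).
Reduce the numerator: 329 ≡ 90 (mod 239), so (329|239) = (90|239).
Factor out 2: 90 = 2·45. Since 239 ≡ 7 (mod 8), (2|239) = +1. Now have -(45|239).
45 ≡ 1 (mod 4), so quadratic reciprocity gives (45|239) = (239|45). Reduce: 239 ≡ 14 (mod 45). Now have -(14|45).
Factor out 2: 14 = 2·7. Since 45 ≡ 5 (mod 8), (2|45) = -1. Now have (7|45).
45 ≡ 1 (mod 4), so quadratic reciprocity gives (7|45) = (45|7). Reduce: 45 ≡ 3 (mod 7). Now have (3|7).
Both 3 ≡ 3 and 7 ≡ 3 (mod 4), so reciprocity gives (3|7) = -(7|3). Reduce: 7 ≡ 1 (mod 3). Now have -(1|3).
(1|3) = 1. Collecting the sign factors: -1.
(-329|239) = -1, and 239 is prime, so -329 is not a quadratic residue mod 239.

no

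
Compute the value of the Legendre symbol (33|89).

(33|89)
  = (89|33)    [QR: 33 ≡ 1 mod 4, sign kept]
  = (23|33)    [89 ≡ 23 mod 33]
  = (33|23)    [QR: 33 ≡ 1 mod 4, sign kept]
  = (10|23)    [33 ≡ 10 mod 23]
  = (5|23)    [23 ≡ 7 mod 8 ⇒ (2|23) = +1]
  = (23|5)    [QR: 5 ≡ 1 mod 4, sign kept]
  = (3|5)    [23 ≡ 3 mod 5]
  = (5|3)    [QR: 5 ≡ 1 mod 4, sign kept]
  = (2|3)    [5 ≡ 2 mod 3]
  = -(1|3)    [3 ≡ 3 mod 8 ⇒ (2|3) = -1]
  = -1    [(1|3) = 1]

-1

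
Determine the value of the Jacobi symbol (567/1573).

-1

(567/1573)
  = (1573/567)    [QR: 1573 ≡ 1 mod 4, sign kept]
  = (439/567)    [1573 ≡ 439 mod 567]
  = -(567/439)    [QR: both ≡ 3 mod 4, sign flips]
  = -(128/439)    [567 ≡ 128 mod 439]
  = -(1/439)    [439 ≡ 7 mod 8 ⇒ (2/439)^7 = +1]
  = -1    [(1/439) = 1]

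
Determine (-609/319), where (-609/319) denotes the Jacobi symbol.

(-609/319)
  = (29/319)    [-609 ≡ 29 mod 319]
  = (319/29)    [QR: 29 ≡ 1 mod 4, sign kept]
  = (0/29)    [319 ≡ 0 mod 29]
  = 0    [numerator 0, gcd > 1]

0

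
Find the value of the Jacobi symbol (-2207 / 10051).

Reduce the numerator: -2207 ≡ 7844 (mod 10051), so (-2207 / 10051) = (7844 / 10051).
Factor out 2: 7844 = 2^2·1961. Since 10051 ≡ 3 (mod 8), (2 / 10051) = -1, and (2 / 10051)^2 = +1. Now have (1961 / 10051).
1961 ≡ 1 (mod 4), so quadratic reciprocity gives (1961 / 10051) = (10051 / 1961). Reduce: 10051 ≡ 246 (mod 1961). Now have (246 / 1961).
Factor out 2: 246 = 2·123. Since 1961 ≡ 1 (mod 8), (2 / 1961) = +1. Now have (123 / 1961).
1961 ≡ 1 (mod 4), so quadratic reciprocity gives (123 / 1961) = (1961 / 123). Reduce: 1961 ≡ 116 (mod 123). Now have (116 / 123).
Factor out 2: 116 = 2^2·29. Since 123 ≡ 3 (mod 8), (2 / 123) = -1, and (2 / 123)^2 = +1. Now have (29 / 123).
29 ≡ 1 (mod 4), so quadratic reciprocity gives (29 / 123) = (123 / 29). Reduce: 123 ≡ 7 (mod 29). Now have (7 / 29).
29 ≡ 1 (mod 4), so quadratic reciprocity gives (7 / 29) = (29 / 7). Reduce: 29 ≡ 1 (mod 7). Now have (1 / 7).
(1 / 7) = 1. Collecting the sign factors: 1.

1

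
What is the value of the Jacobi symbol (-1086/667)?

Reduce the numerator: -1086 ≡ 248 (mod 667), so (-1086/667) = (248/667).
Factor out 2: 248 = 2^3·31. Since 667 ≡ 3 (mod 8), (2/667) = -1, and (2/667)^3 = -1. Now have -(31/667).
Both 31 ≡ 3 and 667 ≡ 3 (mod 4), so reciprocity gives (31/667) = -(667/31). Reduce: 667 ≡ 16 (mod 31). Now have (16/31).
Factor out 2: 16 = 2^4. Since 31 ≡ 7 (mod 8), (2/31) = +1, and (2/31)^4 = +1. Now have (1/31).
(1/31) = 1. Collecting the sign factors: 1.

1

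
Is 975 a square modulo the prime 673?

(975|673)
  = (302|673)    [975 ≡ 302 mod 673]
  = (151|673)    [673 ≡ 1 mod 8 ⇒ (2|673) = +1]
  = (673|151)    [QR: 673 ≡ 1 mod 4, sign kept]
  = (69|151)    [673 ≡ 69 mod 151]
  = (151|69)    [QR: 69 ≡ 1 mod 4, sign kept]
  = (13|69)    [151 ≡ 13 mod 69]
  = (69|13)    [QR: 13 ≡ 1 mod 4, sign kept]
  = (4|13)    [69 ≡ 4 mod 13]
  = (1|13)    [13 ≡ 5 mod 8 ⇒ (2|13)^2 = +1]
  = 1    [(1|13) = 1]
The Legendre symbol is 1, so x^2 ≡ 975 (mod 673) has solution.

yes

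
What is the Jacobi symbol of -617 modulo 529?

1

(-617/529)
  = (441/529)    [-617 ≡ 441 mod 529]
  = (529/441)    [QR: 441 ≡ 1 mod 4, sign kept]
  = (88/441)    [529 ≡ 88 mod 441]
  = (11/441)    [441 ≡ 1 mod 8 ⇒ (2/441)^3 = +1]
  = (441/11)    [QR: 441 ≡ 1 mod 4, sign kept]
  = (1/11)    [441 ≡ 1 mod 11]
  = 1    [(1/11) = 1]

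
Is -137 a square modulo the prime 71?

yes

(-137/71)
  = (5/71)    [-137 ≡ 5 mod 71]
  = (71/5)    [QR: 5 ≡ 1 mod 4, sign kept]
  = (1/5)    [71 ≡ 1 mod 5]
  = 1    [(1/5) = 1]
(-137/71) = 1, and 71 is prime, so -137 is a quadratic residue mod 71.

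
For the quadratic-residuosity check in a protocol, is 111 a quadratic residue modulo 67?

(111|67)
  = (44|67)    [111 ≡ 44 mod 67]
  = (11|67)    [67 ≡ 3 mod 8 ⇒ (2|67)^2 = +1]
  = -(67|11)    [QR: both ≡ 3 mod 4, sign flips]
  = -(1|11)    [67 ≡ 1 mod 11]
  = -1    [(1|11) = 1]
The Legendre symbol is -1, so x^2 ≡ 111 (mod 67) has no solution.

no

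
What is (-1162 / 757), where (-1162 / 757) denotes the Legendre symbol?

(-1162 / 757)
  = (352 / 757)    [-1162 ≡ 352 mod 757]
  = -(11 / 757)    [757 ≡ 5 mod 8 ⇒ (2 / 757)^5 = -1]
  = -(757 / 11)    [QR: 757 ≡ 1 mod 4, sign kept]
  = -(9 / 11)    [757 ≡ 9 mod 11]
  = -(11 / 9)    [QR: 9 ≡ 1 mod 4, sign kept]
  = -(2 / 9)    [11 ≡ 2 mod 9]
  = -(1 / 9)    [9 ≡ 1 mod 8 ⇒ (2 / 9) = +1]
  = -1    [(1 / 9) = 1]

-1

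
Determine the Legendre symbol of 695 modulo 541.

(695|541)
  = (154|541)    [695 ≡ 154 mod 541]
  = -(77|541)    [541 ≡ 5 mod 8 ⇒ (2|541) = -1]
  = -(541|77)    [QR: 77 ≡ 1 mod 4, sign kept]
  = -(2|77)    [541 ≡ 2 mod 77]
  = (1|77)    [77 ≡ 5 mod 8 ⇒ (2|77) = -1]
  = 1    [(1|77) = 1]

1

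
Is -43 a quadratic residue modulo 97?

Pull out -1: (-43|97) = (-1|97)·(43|97). Since 97 ≡ 1 (mod 4), (-1|97) = +1. Now have (43|97).
97 ≡ 1 (mod 4), so quadratic reciprocity gives (43|97) = (97|43). Reduce: 97 ≡ 11 (mod 43). Now have (11|43).
Both 11 ≡ 3 and 43 ≡ 3 (mod 4), so reciprocity gives (11|43) = -(43|11). Reduce: 43 ≡ 10 (mod 11). Now have -(10|11).
Factor out 2: 10 = 2·5. Since 11 ≡ 3 (mod 8), (2|11) = -1. Now have (5|11).
5 ≡ 1 (mod 4), so quadratic reciprocity gives (5|11) = (11|5). Reduce: 11 ≡ 1 (mod 5). Now have (1|5).
(1|5) = 1. Collecting the sign factors: 1.
The Legendre symbol is 1, so x^2 ≡ -43 (mod 97) has solution.

yes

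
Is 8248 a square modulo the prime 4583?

(8248/4583)
  = (3665/4583)    [8248 ≡ 3665 mod 4583]
  = (4583/3665)    [QR: 3665 ≡ 1 mod 4, sign kept]
  = (918/3665)    [4583 ≡ 918 mod 3665]
  = (459/3665)    [3665 ≡ 1 mod 8 ⇒ (2/3665) = +1]
  = (3665/459)    [QR: 3665 ≡ 1 mod 4, sign kept]
  = (452/459)    [3665 ≡ 452 mod 459]
  = (113/459)    [459 ≡ 3 mod 8 ⇒ (2/459)^2 = +1]
  = (459/113)    [QR: 113 ≡ 1 mod 4, sign kept]
  = (7/113)    [459 ≡ 7 mod 113]
  = (113/7)    [QR: 113 ≡ 1 mod 4, sign kept]
  = (1/7)    [113 ≡ 1 mod 7]
  = 1    [(1/7) = 1]
(8248/4583) = 1, and 4583 is prime, so 8248 is a quadratic residue mod 4583.

yes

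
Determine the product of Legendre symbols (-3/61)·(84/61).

By multiplicativity, (-3·84/61) = (-3/61)·(84/61).
First factor (-3/61):
Reduce the numerator: -3 ≡ 58 (mod 61), so (-3/61) = (58/61).
Factor out 2: 58 = 2·29. Since 61 ≡ 5 (mod 8), (2/61) = -1. Now have -(29/61).
29 ≡ 1 (mod 4), so quadratic reciprocity gives (29/61) = (61/29). Reduce: 61 ≡ 3 (mod 29). Now have -(3/29).
29 ≡ 1 (mod 4), so quadratic reciprocity gives (3/29) = (29/3). Reduce: 29 ≡ 2 (mod 3). Now have -(2/3).
Factor out 2: 2 = 2. Since 3 ≡ 3 (mod 8), (2/3) = -1. Now have (1/3).
(1/3) = 1. Collecting the sign factors: 1.
Second factor (84/61):
Reduce the numerator: 84 ≡ 23 (mod 61), so (84/61) = (23/61).
61 ≡ 1 (mod 4), so quadratic reciprocity gives (23/61) = (61/23). Reduce: 61 ≡ 15 (mod 23). Now have (15/23).
Both 15 ≡ 3 and 23 ≡ 3 (mod 4), so reciprocity gives (15/23) = -(23/15). Reduce: 23 ≡ 8 (mod 15). Now have -(8/15).
Factor out 2: 8 = 2^3. Since 15 ≡ 7 (mod 8), (2/15) = +1, and (2/15)^3 = +1. Now have -(1/15).
(1/15) = 1. Collecting the sign factors: -1.
Product: (1)·(-1) = -1.

-1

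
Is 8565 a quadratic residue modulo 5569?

no

(8565|5569)
  = (2996|5569)    [8565 ≡ 2996 mod 5569]
  = (749|5569)    [5569 ≡ 1 mod 8 ⇒ (2|5569)^2 = +1]
  = (5569|749)    [QR: 749 ≡ 1 mod 4, sign kept]
  = (326|749)    [5569 ≡ 326 mod 749]
  = -(163|749)    [749 ≡ 5 mod 8 ⇒ (2|749) = -1]
  = -(749|163)    [QR: 749 ≡ 1 mod 4, sign kept]
  = -(97|163)    [749 ≡ 97 mod 163]
  = -(163|97)    [QR: 97 ≡ 1 mod 4, sign kept]
  = -(66|97)    [163 ≡ 66 mod 97]
  = -(33|97)    [97 ≡ 1 mod 8 ⇒ (2|97) = +1]
  = -(97|33)    [QR: 33 ≡ 1 mod 4, sign kept]
  = -(31|33)    [97 ≡ 31 mod 33]
  = -(33|31)    [QR: 33 ≡ 1 mod 4, sign kept]
  = -(2|31)    [33 ≡ 2 mod 31]
  = -(1|31)    [31 ≡ 7 mod 8 ⇒ (2|31) = +1]
  = -1    [(1|31) = 1]
(8565|5569) = -1, and 5569 is prime, so 8565 is not a quadratic residue mod 5569.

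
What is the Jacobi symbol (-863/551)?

(-863/551)
  = (239/551)    [-863 ≡ 239 mod 551]
  = -(551/239)    [QR: both ≡ 3 mod 4, sign flips]
  = -(73/239)    [551 ≡ 73 mod 239]
  = -(239/73)    [QR: 73 ≡ 1 mod 4, sign kept]
  = -(20/73)    [239 ≡ 20 mod 73]
  = -(5/73)    [73 ≡ 1 mod 8 ⇒ (2/73)^2 = +1]
  = -(73/5)    [QR: 5 ≡ 1 mod 4, sign kept]
  = -(3/5)    [73 ≡ 3 mod 5]
  = -(5/3)    [QR: 5 ≡ 1 mod 4, sign kept]
  = -(2/3)    [5 ≡ 2 mod 3]
  = (1/3)    [3 ≡ 3 mod 8 ⇒ (2/3) = -1]
  = 1    [(1/3) = 1]

1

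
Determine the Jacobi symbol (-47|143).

Pull out -1: (-47|143) = (-1|143)·(47|143). Since 143 ≡ 3 (mod 4), (-1|143) = -1. Now have -(47|143).
Both 47 ≡ 3 and 143 ≡ 3 (mod 4), so reciprocity gives (47|143) = -(143|47). Reduce: 143 ≡ 2 (mod 47). Now have (2|47).
Factor out 2: 2 = 2. Since 47 ≡ 7 (mod 8), (2|47) = +1. Now have (1|47).
(1|47) = 1. Collecting the sign factors: 1.

1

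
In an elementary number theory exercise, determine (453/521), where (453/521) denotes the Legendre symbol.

(453/521)
  = (521/453)    [QR: 453 ≡ 1 mod 4, sign kept]
  = (68/453)    [521 ≡ 68 mod 453]
  = (17/453)    [453 ≡ 5 mod 8 ⇒ (2/453)^2 = +1]
  = (453/17)    [QR: 17 ≡ 1 mod 4, sign kept]
  = (11/17)    [453 ≡ 11 mod 17]
  = (17/11)    [QR: 17 ≡ 1 mod 4, sign kept]
  = (6/11)    [17 ≡ 6 mod 11]
  = -(3/11)    [11 ≡ 3 mod 8 ⇒ (2/11) = -1]
  = (11/3)    [QR: both ≡ 3 mod 4, sign flips]
  = (2/3)    [11 ≡ 2 mod 3]
  = -(1/3)    [3 ≡ 3 mod 8 ⇒ (2/3) = -1]
  = -1    [(1/3) = 1]

-1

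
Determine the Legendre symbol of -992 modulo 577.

1

(-992 / 577)
  = (162 / 577)    [-992 ≡ 162 mod 577]
  = (81 / 577)    [577 ≡ 1 mod 8 ⇒ (2 / 577) = +1]
  = (577 / 81)    [QR: 81 ≡ 1 mod 4, sign kept]
  = (10 / 81)    [577 ≡ 10 mod 81]
  = (5 / 81)    [81 ≡ 1 mod 8 ⇒ (2 / 81) = +1]
  = (81 / 5)    [QR: 5 ≡ 1 mod 4, sign kept]
  = (1 / 5)    [81 ≡ 1 mod 5]
  = 1    [(1 / 5) = 1]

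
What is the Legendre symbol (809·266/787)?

By multiplicativity, (809·266/787) = (809/787)·(266/787).
First factor (809/787):
Reduce the numerator: 809 ≡ 22 (mod 787), so (809/787) = (22/787).
Factor out 2: 22 = 2·11. Since 787 ≡ 3 (mod 8), (2/787) = -1. Now have -(11/787).
Both 11 ≡ 3 and 787 ≡ 3 (mod 4), so reciprocity gives (11/787) = -(787/11). Reduce: 787 ≡ 6 (mod 11). Now have (6/11).
Factor out 2: 6 = 2·3. Since 11 ≡ 3 (mod 8), (2/11) = -1. Now have -(3/11).
Both 3 ≡ 3 and 11 ≡ 3 (mod 4), so reciprocity gives (3/11) = -(11/3). Reduce: 11 ≡ 2 (mod 3). Now have (2/3).
Factor out 2: 2 = 2. Since 3 ≡ 3 (mod 8), (2/3) = -1. Now have -(1/3).
(1/3) = 1. Collecting the sign factors: -1.
Second factor (266/787):
Factor out 2: 266 = 2·133. Since 787 ≡ 3 (mod 8), (2/787) = -1. Now have -(133/787).
133 ≡ 1 (mod 4), so quadratic reciprocity gives (133/787) = (787/133). Reduce: 787 ≡ 122 (mod 133). Now have -(122/133).
Factor out 2: 122 = 2·61. Since 133 ≡ 5 (mod 8), (2/133) = -1. Now have (61/133).
61 ≡ 1 (mod 4), so quadratic reciprocity gives (61/133) = (133/61). Reduce: 133 ≡ 11 (mod 61). Now have (11/61).
61 ≡ 1 (mod 4), so quadratic reciprocity gives (11/61) = (61/11). Reduce: 61 ≡ 6 (mod 11). Now have (6/11).
Factor out 2: 6 = 2·3. Since 11 ≡ 3 (mod 8), (2/11) = -1. Now have -(3/11).
Both 3 ≡ 3 and 11 ≡ 3 (mod 4), so reciprocity gives (3/11) = -(11/3). Reduce: 11 ≡ 2 (mod 3). Now have (2/3).
Factor out 2: 2 = 2. Since 3 ≡ 3 (mod 8), (2/3) = -1. Now have -(1/3).
(1/3) = 1. Collecting the sign factors: -1.
Product: (-1)·(-1) = 1.

1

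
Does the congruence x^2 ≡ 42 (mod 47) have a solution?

yes

Factor out 2: 42 = 2·21. Since 47 ≡ 7 (mod 8), (2/47) = +1. Now have (21/47).
21 ≡ 1 (mod 4), so quadratic reciprocity gives (21/47) = (47/21). Reduce: 47 ≡ 5 (mod 21). Now have (5/21).
5 ≡ 1 (mod 4), so quadratic reciprocity gives (5/21) = (21/5). Reduce: 21 ≡ 1 (mod 5). Now have (1/5).
(1/5) = 1. Collecting the sign factors: 1.
(42/47) = 1, and 47 is prime, so 42 is a quadratic residue mod 47.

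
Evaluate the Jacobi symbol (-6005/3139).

Reduce the numerator: -6005 ≡ 273 (mod 3139), so (-6005/3139) = (273/3139).
273 ≡ 1 (mod 4), so quadratic reciprocity gives (273/3139) = (3139/273). Reduce: 3139 ≡ 136 (mod 273). Now have (136/273).
Factor out 2: 136 = 2^3·17. Since 273 ≡ 1 (mod 8), (2/273) = +1, and (2/273)^3 = +1. Now have (17/273).
17 ≡ 1 (mod 4), so quadratic reciprocity gives (17/273) = (273/17). Reduce: 273 ≡ 1 (mod 17). Now have (1/17).
(1/17) = 1. Collecting the sign factors: 1.

1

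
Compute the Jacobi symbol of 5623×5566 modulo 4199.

By multiplicativity, (5623·5566|4199) = (5623|4199)·(5566|4199).
First factor (5623|4199):
Reduce the numerator: 5623 ≡ 1424 (mod 4199), so (5623|4199) = (1424|4199).
Factor out 2: 1424 = 2^4·89. Since 4199 ≡ 7 (mod 8), (2|4199) = +1, and (2|4199)^4 = +1. Now have (89|4199).
89 ≡ 1 (mod 4), so quadratic reciprocity gives (89|4199) = (4199|89). Reduce: 4199 ≡ 16 (mod 89). Now have (16|89).
Factor out 2: 16 = 2^4. Since 89 ≡ 1 (mod 8), (2|89) = +1, and (2|89)^4 = +1. Now have (1|89).
(1|89) = 1. Collecting the sign factors: 1.
Second factor (5566|4199):
Reduce the numerator: 5566 ≡ 1367 (mod 4199), so (5566|4199) = (1367|4199).
Both 1367 ≡ 3 and 4199 ≡ 3 (mod 4), so reciprocity gives (1367|4199) = -(4199|1367). Reduce: 4199 ≡ 98 (mod 1367). Now have -(98|1367).
Factor out 2: 98 = 2·49. Since 1367 ≡ 7 (mod 8), (2|1367) = +1. Now have -(49|1367).
49 ≡ 1 (mod 4), so quadratic reciprocity gives (49|1367) = (1367|49). Reduce: 1367 ≡ 44 (mod 49). Now have -(44|49).
Factor out 2: 44 = 2^2·11. Since 49 ≡ 1 (mod 8), (2|49) = +1, and (2|49)^2 = +1. Now have -(11|49).
49 ≡ 1 (mod 4), so quadratic reciprocity gives (11|49) = (49|11). Reduce: 49 ≡ 5 (mod 11). Now have -(5|11).
5 ≡ 1 (mod 4), so quadratic reciprocity gives (5|11) = (11|5). Reduce: 11 ≡ 1 (mod 5). Now have -(1|5).
(1|5) = 1. Collecting the sign factors: -1.
Product: (1)·(-1) = -1.

-1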